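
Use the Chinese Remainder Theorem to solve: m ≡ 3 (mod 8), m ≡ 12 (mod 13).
M = 8 × 13 = 104. M₁ = 13, y₁ ≡ 5 (mod 8). M₂ = 8, y₂ ≡ 5 (mod 13). m = 3×13×5 + 12×8×5 ≡ 51 (mod 104)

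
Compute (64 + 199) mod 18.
11

(64 + 199) = 263
263 mod 18 = 11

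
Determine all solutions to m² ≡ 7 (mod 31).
The square roots of 7 mod 31 are 10 and 21. Verify: 10² = 100 ≡ 7 (mod 31)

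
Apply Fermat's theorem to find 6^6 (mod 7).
By Fermat's Little Theorem, 6^{6} ≡ 1 (mod 7) since 7 is prime and gcd(6, 7) = 1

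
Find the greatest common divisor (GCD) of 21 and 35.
7

Using the Euclidean algorithm:
21 = 0 × 35 + 21
35 = 1 × 21 + 14
21 = 1 × 14 + 7
14 = 2 × 7 + 0

GCD(21, 35) = 7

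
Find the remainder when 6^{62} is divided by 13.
By Fermat: 6^{12} ≡ 1 (mod 13). 62 = 5×12 + 2. So 6^{62} ≡ 6^{2} ≡ 10 (mod 13)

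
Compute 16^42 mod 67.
Using repeated squaring. 42 = 32 + 8 + 2 (binary 101010). Repeated squaring mod 67: 16^1 ≡ 16; 16^2 ≡ 16² = 256 ≡ 55; 16^4 ≡ 55² = 3025 ≡ 10; 16^8 ≡ 10² = 100 ≡ 33; 16^16 ≡ 33² = 1089 ≡ 17; 16^32 ≡ 17² = 289 ≡ 21. Multiply: 16^42 = 16^32 × 16^8 × 16^2 ≡ 21 × 33 × 55 (mod 67): 21 × 33 = 693 ≡ 23; 23 × 55 = 1265 ≡ 59. So 16^42 ≡ 59 (mod 67).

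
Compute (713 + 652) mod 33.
12

(713 + 652) = 1365
1365 mod 33 = 12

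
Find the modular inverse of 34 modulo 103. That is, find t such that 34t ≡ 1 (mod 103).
100

Using Extended Euclidean Algorithm:
gcd(34, 103) = 1
Bezout coefficients: 34 × -3 + 103 × 1 = 1
So 34 × -3 ≡ 1 (mod 103)
The inverse is -3 mod 103 = 100
Verification: 34 × 100 = 3400 = 33 × 103 + 1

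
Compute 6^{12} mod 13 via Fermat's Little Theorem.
1

By Fermat's Little Theorem, a^(p-1) ≡ 1 (mod p) for prime p and gcd(a, p) = 1
Here p = 13, so 6^12 ≡ 1 (mod 13)
We can reduce the exponent: 12 mod 12 = 0
So 6^12 ≡ 6^0 (mod 13)
Computing: 6^0 mod 13 = 1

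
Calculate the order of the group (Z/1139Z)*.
1056

Prime factorization: 1139 = 17 × 67
Using the formula φ(n) = n × Π(1 - 1/p) for each prime factor p:
φ(1139) = 1139 × (1 - 1/17) × (1 - 1/67)
φ(1139) = 1056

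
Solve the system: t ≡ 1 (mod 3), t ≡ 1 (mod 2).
M = 3 × 2 = 6. M₁ = 2, y₁ ≡ 2 (mod 3). M₂ = 3, y₂ ≡ 1 (mod 2). t = 1×2×2 + 1×3×1 ≡ 1 (mod 6)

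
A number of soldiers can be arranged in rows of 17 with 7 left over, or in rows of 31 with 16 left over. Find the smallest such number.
M = 17 × 31 = 527. M₁ = 31, y₁ ≡ 11 (mod 17). M₂ = 17, y₂ ≡ 11 (mod 31). t = 7×31×11 + 16×17×11 ≡ 109 (mod 527). The smallest positive such number is 109.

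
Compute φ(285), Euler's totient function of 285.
144

Prime factorization: 285 = 3 × 5 × 19
Using the formula φ(n) = n × Π(1 - 1/p) for each prime factor p:
φ(285) = 285 × (1 - 1/3) × (1 - 1/5) × (1 - 1/19)
φ(285) = 144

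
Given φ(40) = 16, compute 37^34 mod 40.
By Euler: 37^{16} ≡ 1 (mod 40) since gcd(37, 40) = 1. 34 = 2×16 + 2. So 37^{34} ≡ 37^{2} ≡ 9 (mod 40)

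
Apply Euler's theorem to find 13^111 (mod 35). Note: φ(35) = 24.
By Euler: 13^{24} ≡ 1 (mod 35) since gcd(13, 35) = 1. 111 = 4×24 + 15. So 13^{111} ≡ 13^{15} ≡ 27 (mod 35)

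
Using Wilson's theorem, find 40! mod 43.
(42)! = (40)! × (41) × (42) ≡ -1 (mod 43). So (40)! ≡ -1 × [(42)(41)]^(-1) ≡ 21 (mod 43)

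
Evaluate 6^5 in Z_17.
5 = 4 + 1 (binary 101). Repeated squaring mod 17: 6^1 ≡ 6; 6^2 ≡ 6² = 36 ≡ 2; 6^4 ≡ 2² = 4 ≡ 4. Multiply: 6^5 = 6^4 × 6^1 ≡ 4 × 6 (mod 17): 4 × 6 = 24 ≡ 7. So 6^5 ≡ 7 (mod 17).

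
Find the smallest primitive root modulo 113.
3

A primitive root g modulo p has order p-1 = 112
Prime divisors of 112: [2, 7]
g is a primitive root iff g^(112/q) ≢ 1 (mod 113) for each prime divisor q
Testing small values:
  g = 2: 2^56 ≡ 1, 2^16 ≡ 109 (mod 113) → 2^56 ≡ 1, not primitive root
  g = 3: 3^56 ≡ 112, 3^16 ≡ 49 (mod 113) → none is 1, primitive root!
The smallest primitive root is 3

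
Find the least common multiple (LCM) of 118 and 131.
15458

First find GCD(118, 131) using the Euclidean algorithm:
118 = 0 × 131 + 118
131 = 1 × 118 + 13
118 = 9 × 13 + 1
13 = 13 × 1 + 0
GCD(118, 131) = 1

LCM formula: LCM(a, b) = (a × b) / GCD(a, b)
LCM(118, 131) = (118 × 131) / 1
LCM(118, 131) = 15458 / 1
LCM(118, 131) = 15458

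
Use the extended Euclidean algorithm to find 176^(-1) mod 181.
Extended GCD: 176(36) + 181(-35) = 1. So 176^(-1) ≡ 36 ≡ 36 (mod 181). Verify: 176 × 36 = 6336 ≡ 1 (mod 181)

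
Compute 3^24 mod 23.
Using Fermat: 3^{22} ≡ 1 (mod 23). 24 ≡ 2 (mod 22). So 3^{24} ≡ 3^{2} ≡ 9 (mod 23)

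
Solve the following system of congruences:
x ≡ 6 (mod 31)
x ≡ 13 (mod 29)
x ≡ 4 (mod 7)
564

Using the Chinese Remainder Theorem:
M = product of moduli = 6293
For equation 1: M_1 = 203, 203 ≡ 17 (mod 31), inverse of 203 mod 31 is 11 (check: 17 × 11 = 187 ≡ 1 (mod 31))
For equation 2: M_2 = 217, 217 ≡ 14 (mod 29), inverse of 217 mod 29 is 27 (check: 14 × 27 = 378 ≡ 1 (mod 29))
For equation 3: M_3 = 899, 899 ≡ 3 (mod 7), inverse of 899 mod 7 is 5 (check: 3 × 5 = 15 ≡ 1 (mod 7))
Combine: x ≡ Σ r_i×M_i×(M_i⁻¹ mod m_i) = 6×203×11 + 13×217×27 + 4×899×5 = 13398 + 76167 + 17980 = 107545
107545 mod 6293 = 564
x ≡ 564 (mod 6293)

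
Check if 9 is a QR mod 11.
By Euler's criterion: 9^{5} ≡ 1 (mod 11). Since this equals 1, 9 is a QR.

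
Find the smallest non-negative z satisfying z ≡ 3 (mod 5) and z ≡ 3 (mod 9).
M = 5 × 9 = 45. M₁ = 9, y₁ ≡ 4 (mod 5). M₂ = 5, y₂ ≡ 2 (mod 9). z = 3×9×4 + 3×5×2 ≡ 3 (mod 45)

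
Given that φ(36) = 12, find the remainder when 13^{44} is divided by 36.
By Euler: 13^{12} ≡ 1 (mod 36) since gcd(13, 36) = 1. 44 = 3×12 + 8. So 13^{44} ≡ 13^{8} ≡ 25 (mod 36)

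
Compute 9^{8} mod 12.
9

Using successive squaring:
Binary expansion of 8: 1000
Powers of 9 mod 12 (each is the square of the previous):
  9^1 ≡ 9 (mod 12)
  9^2 ≡ 9² = 81 ≡ 9 (mod 12)
  9^4 ≡ 9² = 81 ≡ 9 (mod 12)
  9^8 ≡ 9² = 81 ≡ 9 (mod 12)
8 is a power of 2, so 9^8 is the last square: ≡ 9 (mod 12)
Result: 9^8 ≡ 9 (mod 12)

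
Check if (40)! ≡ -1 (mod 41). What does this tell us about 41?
(40)! mod 41 = 40. Since this equals -1 (mod 41), Wilson confirms 41 is prime.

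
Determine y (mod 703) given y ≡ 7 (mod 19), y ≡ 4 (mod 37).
596

Using the Chinese Remainder Theorem:
M = product of moduli = 703
For equation 1: M_1 = 37, 37 ≡ 18 (mod 19), inverse of 37 mod 19 is 18 (check: 18 × 18 = 324 ≡ 1 (mod 19))
For equation 2: M_2 = 19, 19 ≡ 19 (mod 37), inverse of 19 mod 37 is 2 (check: 19 × 2 = 38 ≡ 1 (mod 37))
Combine: y ≡ Σ r_i×M_i×(M_i⁻¹ mod m_i) = 7×37×18 + 4×19×2 = 4662 + 152 = 4814
4814 mod 703 = 596
y ≡ 596 (mod 703)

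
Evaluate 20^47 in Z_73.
Using repeated squaring. 47 = 32 + 8 + 4 + 2 + 1 (binary 101111). Repeated squaring mod 73: 20^1 ≡ 20; 20^2 ≡ 20² = 400 ≡ 35; 20^4 ≡ 35² = 1225 ≡ 57; 20^8 ≡ 57² = 3249 ≡ 37; 20^16 ≡ 37² = 1369 ≡ 55; 20^32 ≡ 55² = 3025 ≡ 32. Multiply: 20^47 = 20^32 × 20^8 × 20^4 × 20^2 × 20^1 ≡ 32 × 37 × 57 × 35 × 20 (mod 73): 32 × 37 = 1184 ≡ 16; 16 × 57 = 912 ≡ 36; 36 × 35 = 1260 ≡ 19; 19 × 20 = 380 ≡ 15. So 20^47 ≡ 15 (mod 73).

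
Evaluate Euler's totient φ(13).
12

Prime factorization: 13 = 13
Using the formula φ(n) = n × Π(1 - 1/p) for each prime factor p:
φ(13) = 13 × (1 - 1/13)
φ(13) = 12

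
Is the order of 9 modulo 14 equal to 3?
Yes, ord_14(9) = 3.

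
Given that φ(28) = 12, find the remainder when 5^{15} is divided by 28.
By Euler: 5^{12} ≡ 1 (mod 28) since gcd(5, 28) = 1. 15 = 1×12 + 3. So 5^{15} ≡ 5^{3} ≡ 13 (mod 28)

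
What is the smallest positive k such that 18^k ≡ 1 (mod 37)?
Powers of 18 mod 37: 18^1≡18, 18^2≡28, 18^3≡23, 18^4≡7, 18^5≡15, 18^6≡11, 18^7≡13, 18^8≡12, 18^9≡31, 18^10≡3, 18^11≡17, 18^12≡10, 18^13≡32, 18^14≡21, 18^15≡8, 18^16≡33, 18^17≡2, 18^18≡36, 18^19≡19, 18^20≡9, 18^21≡14, 18^22≡30, 18^23≡22, 18^24≡26, 18^25≡24, 18^26≡25, 18^27≡6, 18^28≡34, 18^29≡20, 18^30≡27, 18^31≡5, 18^32≡16, 18^33≡29, 18^34≡4, 18^35≡35, 18^36≡1. Order = 36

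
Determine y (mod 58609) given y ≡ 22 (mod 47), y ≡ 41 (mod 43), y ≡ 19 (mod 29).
54307

Using the Chinese Remainder Theorem:
M = product of moduli = 58609
For equation 1: M_1 = 1247, 1247 ≡ 25 (mod 47), inverse of 1247 mod 47 is 32 (check: 25 × 32 = 800 ≡ 1 (mod 47))
For equation 2: M_2 = 1363, 1363 ≡ 30 (mod 43), inverse of 1363 mod 43 is 33 (check: 30 × 33 = 990 ≡ 1 (mod 43))
For equation 3: M_3 = 2021, 2021 ≡ 20 (mod 29), inverse of 2021 mod 29 is 16 (check: 20 × 16 = 320 ≡ 1 (mod 29))
Combine: y ≡ Σ r_i×M_i×(M_i⁻¹ mod m_i) = 22×1247×32 + 41×1363×33 + 19×2021×16 = 877888 + 1844139 + 614384 = 3336411
3336411 mod 58609 = 54307
y ≡ 54307 (mod 58609)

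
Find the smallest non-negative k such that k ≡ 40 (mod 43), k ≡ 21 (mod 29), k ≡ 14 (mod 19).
2921

Using the Chinese Remainder Theorem:
M = product of moduli = 23693
For equation 1: M_1 = 551, 551 ≡ 35 (mod 43), inverse of 551 mod 43 is 16 (check: 35 × 16 = 560 ≡ 1 (mod 43))
For equation 2: M_2 = 817, 817 ≡ 5 (mod 29), inverse of 817 mod 29 is 6 (check: 5 × 6 = 30 ≡ 1 (mod 29))
For equation 3: M_3 = 1247, 1247 ≡ 12 (mod 19), inverse of 1247 mod 19 is 8 (check: 12 × 8 = 96 ≡ 1 (mod 19))
Combine: k ≡ Σ r_i×M_i×(M_i⁻¹ mod m_i) = 40×551×16 + 21×817×6 + 14×1247×8 = 352640 + 102942 + 139664 = 595246
595246 mod 23693 = 2921
k ≡ 2921 (mod 23693)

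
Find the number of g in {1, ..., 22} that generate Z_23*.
Number of primitive roots mod 23 = φ(22) = 10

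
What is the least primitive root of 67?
2

A primitive root g modulo p has order p-1 = 66
Prime divisors of 66: [2, 3, 11]
g is a primitive root iff g^(66/q) ≢ 1 (mod 67) for each prime divisor q
Testing small values:
  g = 2: 2^33 ≡ 66, 2^22 ≡ 37, 2^6 ≡ 64 (mod 67) → none is 1, primitive root!
The smallest primitive root is 2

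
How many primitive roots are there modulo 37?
12

The number of primitive roots modulo p is φ(p-1) = φ(36)
φ(36) = 12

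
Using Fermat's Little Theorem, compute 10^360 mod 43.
By Fermat: 10^{42} ≡ 1 (mod 43). 360 = 8×42 + 24. So 10^{360} ≡ 10^{24} ≡ 11 (mod 43)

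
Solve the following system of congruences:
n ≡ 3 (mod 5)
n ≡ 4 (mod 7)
18

Using the Chinese Remainder Theorem:
M = product of moduli = 35
For equation 1: M_1 = 7, 7 ≡ 2 (mod 5), inverse of 7 mod 5 is 3 (check: 2 × 3 = 6 ≡ 1 (mod 5))
For equation 2: M_2 = 5, 5 ≡ 5 (mod 7), inverse of 5 mod 7 is 3 (check: 5 × 3 = 15 ≡ 1 (mod 7))
Combine: n ≡ Σ r_i×M_i×(M_i⁻¹ mod m_i) = 3×7×3 + 4×5×3 = 63 + 60 = 123
123 mod 35 = 18
n ≡ 18 (mod 35)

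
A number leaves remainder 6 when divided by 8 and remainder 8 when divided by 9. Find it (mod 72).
M = 8 × 9 = 72. M₁ = 9, y₁ ≡ 1 (mod 8). M₂ = 8, y₂ ≡ 8 (mod 9). y = 6×9×1 + 8×8×8 ≡ 62 (mod 72)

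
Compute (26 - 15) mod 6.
5

(26 - 15) = 11
11 mod 6 = 5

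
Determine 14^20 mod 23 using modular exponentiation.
Using repeated squaring. 20 = 16 + 4 (binary 10100). Repeated squaring mod 23: 14^1 ≡ 14; 14^2 ≡ 14² = 196 ≡ 12; 14^4 ≡ 12² = 144 ≡ 6; 14^8 ≡ 6² = 36 ≡ 13; 14^16 ≡ 13² = 169 ≡ 8. Multiply: 14^20 = 14^16 × 14^4 ≡ 8 × 6 (mod 23): 8 × 6 = 48 ≡ 2. So 14^20 ≡ 2 (mod 23).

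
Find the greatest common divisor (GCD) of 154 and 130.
2

Using the Euclidean algorithm:
154 = 1 × 130 + 24
130 = 5 × 24 + 10
24 = 2 × 10 + 4
10 = 2 × 4 + 2
4 = 2 × 2 + 0

GCD(154, 130) = 2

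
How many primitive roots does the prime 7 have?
Number of primitive roots mod 7 = φ(6) = 2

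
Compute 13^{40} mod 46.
9

Using successive squaring:
Binary expansion of 40: 101000
Powers of 13 mod 46 (each is the square of the previous):
  13^1 ≡ 13 (mod 46)
  13^2 ≡ 13² = 169 ≡ 31 (mod 46)
  13^4 ≡ 31² = 961 ≡ 41 (mod 46)
  13^8 ≡ 41² = 1681 ≡ 25 (mod 46)
  13^16 ≡ 25² = 625 ≡ 27 (mod 46)
  13^32 ≡ 27² = 729 ≡ 39 (mod 46)
40 = 32 + 8, so 13^40 = 13^32 × 13^8 ≡ 39 × 25 (mod 46)
Multiplying step by step:
  39 × 25 = 975 ≡ 9 (mod 46)
Result: 13^40 ≡ 9 (mod 46)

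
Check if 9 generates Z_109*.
p - 1 = 108 has prime divisors 2, 3. Check 9^(108/q) mod 109 for each: 9^(108/2) = 9^54 ≡ 1, 9^(108/3) = 9^36 ≡ 45 (mod 109). Since 9^54 ≡ 1 (mod 109), the order of 9 divides 54 (in fact the order is 27) ≠ 108, so it is not a primitive root.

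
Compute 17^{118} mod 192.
97

Using successive squaring:
Binary expansion of 118: 1110110
Powers of 17 mod 192 (each is the square of the previous):
  17^1 ≡ 17 (mod 192)
  17^2 ≡ 17² = 289 ≡ 97 (mod 192)
  17^4 ≡ 97² = 9409 ≡ 1 (mod 192)
  17^8 ≡ 1² = 1 ≡ 1 (mod 192)
  17^16 ≡ 1² = 1 ≡ 1 (mod 192)
  17^32 ≡ 1² = 1 ≡ 1 (mod 192)
  17^64 ≡ 1² = 1 ≡ 1 (mod 192)
118 = 64 + 32 + 16 + 4 + 2, so 17^118 = 17^64 × 17^32 × 17^16 × 17^4 × 17^2 ≡ 1 × 1 × 1 × 1 × 97 (mod 192)
Multiplying step by step:
  1 × 1 = 1 ≡ 1 (mod 192)
  1 × 1 = 1 ≡ 1 (mod 192)
  1 × 1 = 1 ≡ 1 (mod 192)
  1 × 97 = 97 ≡ 97 (mod 192)
Result: 17^118 ≡ 97 (mod 192)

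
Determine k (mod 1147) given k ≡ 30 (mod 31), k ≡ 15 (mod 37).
681

Using the Chinese Remainder Theorem:
M = product of moduli = 1147
For equation 1: M_1 = 37, 37 ≡ 6 (mod 31), inverse of 37 mod 31 is 26 (check: 6 × 26 = 156 ≡ 1 (mod 31))
For equation 2: M_2 = 31, 31 ≡ 31 (mod 37), inverse of 31 mod 37 is 6 (check: 31 × 6 = 186 ≡ 1 (mod 37))
Combine: k ≡ Σ r_i×M_i×(M_i⁻¹ mod m_i) = 30×37×26 + 15×31×6 = 28860 + 2790 = 31650
31650 mod 1147 = 681
k ≡ 681 (mod 1147)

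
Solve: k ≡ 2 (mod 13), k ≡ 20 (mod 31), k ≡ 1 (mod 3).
M = 13 × 31 × 3 = 1209. M₁ = 93, y₁ ≡ 7 (mod 13). M₂ = 39, y₂ ≡ 4 (mod 31). M₃ = 403, y₃ ≡ 1 (mod 3). k = 2×93×7 + 20×39×4 + 1×403×1 ≡ 1198 (mod 1209)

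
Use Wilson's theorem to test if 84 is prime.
(83)! mod 84 = 0. Since 0 ≢ -1 (mod 84), 84 is not prime.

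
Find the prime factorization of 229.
229

Divide by primes starting from smallest:
229 ÷ 229 = 1

229 = 229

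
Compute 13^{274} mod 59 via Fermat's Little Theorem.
27

By Fermat's Little Theorem, a^(p-1) ≡ 1 (mod p) for prime p and gcd(a, p) = 1
Here p = 59, so 13^58 ≡ 1 (mod 59)
We can reduce the exponent: 274 mod 58 = 42
So 13^274 ≡ 13^42 (mod 59)
Computing: 13^42 mod 59 = 27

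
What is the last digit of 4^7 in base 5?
7 = 4 + 2 + 1 (binary 111). Repeated squaring mod 5: 4^1 ≡ 4; 4^2 ≡ 4² = 16 ≡ 1; 4^4 ≡ 1² = 1 ≡ 1. Multiply: 4^7 = 4^4 × 4^2 × 4^1 ≡ 1 × 1 × 4 (mod 5): 1 × 1 = 1 ≡ 1; 1 × 4 = 4 ≡ 4. So 4^7 ≡ 4 (mod 5).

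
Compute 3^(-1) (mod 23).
3^(-1) ≡ 8 (mod 23). Verification: 3 × 8 = 24 ≡ 1 (mod 23)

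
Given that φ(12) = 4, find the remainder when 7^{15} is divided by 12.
By Euler: 7^{4} ≡ 1 (mod 12) since gcd(7, 12) = 1. 15 = 3×4 + 3. So 7^{15} ≡ 7^{3} ≡ 7 (mod 12)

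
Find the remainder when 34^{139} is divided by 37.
By Fermat: 34^{36} ≡ 1 (mod 37). 139 = 3×36 + 31. So 34^{139} ≡ 34^{31} ≡ 7 (mod 37)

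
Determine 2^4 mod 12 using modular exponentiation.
4 = 4 (binary 100). Repeated squaring mod 12: 2^1 ≡ 2; 2^2 ≡ 2² = 4 ≡ 4; 2^4 ≡ 4² = 16 ≡ 4. So 2^4 ≡ 4 (mod 12).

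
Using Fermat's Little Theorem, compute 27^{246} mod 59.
25

By Fermat's Little Theorem, a^(p-1) ≡ 1 (mod p) for prime p and gcd(a, p) = 1
Here p = 59, so 27^58 ≡ 1 (mod 59)
We can reduce the exponent: 246 mod 58 = 14
So 27^246 ≡ 27^14 (mod 59)
Computing: 27^14 mod 59 = 25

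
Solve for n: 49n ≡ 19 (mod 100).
31

Since gcd(49, 100) = 1 divides 19, a solution exists.
Multiply both sides by the inverse of 49 mod 100:
  49^(-1) mod 100 = 49
  x ≡ 49 × 19 ≡ 931 ≡ 31 (mod 100)
Verification: 49 × 31 = 1519 = 15 × 100 + 19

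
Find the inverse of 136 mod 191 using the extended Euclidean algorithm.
Extended GCD: 136(-66) + 191(47) = 1. So 136^(-1) ≡ 125 ≡ 125 (mod 191). Verify: 136 × 125 = 17000 ≡ 1 (mod 191)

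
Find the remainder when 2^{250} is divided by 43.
By Fermat: 2^{42} ≡ 1 (mod 43). 250 = 5×42 + 40. So 2^{250} ≡ 2^{40} ≡ 11 (mod 43)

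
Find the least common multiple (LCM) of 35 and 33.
1155

First find GCD(35, 33) using the Euclidean algorithm:
35 = 1 × 33 + 2
33 = 16 × 2 + 1
2 = 2 × 1 + 0
GCD(35, 33) = 1

LCM formula: LCM(a, b) = (a × b) / GCD(a, b)
LCM(35, 33) = (35 × 33) / 1
LCM(35, 33) = 1155 / 1
LCM(35, 33) = 1155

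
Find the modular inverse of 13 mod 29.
13^(-1) ≡ 9 (mod 29). Verification: 13 × 9 = 117 ≡ 1 (mod 29)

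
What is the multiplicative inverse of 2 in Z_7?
4

Using Extended Euclidean Algorithm:
gcd(2, 7) = 1
Bezout coefficients: 2 × -3 + 7 × 1 = 1
So 2 × -3 ≡ 1 (mod 7)
The inverse is -3 mod 7 = 4
Verification: 2 × 4 = 8 = 1 × 7 + 1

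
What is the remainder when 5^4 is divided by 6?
4 = 4 (binary 100). Repeated squaring mod 6: 5^1 ≡ 5; 5^2 ≡ 5² = 25 ≡ 1; 5^4 ≡ 1² = 1 ≡ 1. So 5^4 ≡ 1 (mod 6).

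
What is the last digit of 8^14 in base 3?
Using Fermat: 8^{2} ≡ 1 (mod 3). 14 ≡ 0 (mod 2). So 8^{14} ≡ 8^{0} ≡ 1 (mod 3)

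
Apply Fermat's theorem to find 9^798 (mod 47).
By Fermat: 9^{46} ≡ 1 (mod 47). 798 ≡ 16 (mod 46). So 9^{798} ≡ 9^{16} ≡ 37 (mod 47)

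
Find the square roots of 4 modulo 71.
The square roots of 4 mod 71 are 2 and 69. Verify: 2² = 4 ≡ 4 (mod 71)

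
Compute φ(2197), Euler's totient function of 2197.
2028

Prime factorization: 2197 = 13^3
Using the formula φ(n) = n × Π(1 - 1/p) for each prime factor p:
φ(2197) = 2197 × (1 - 1/13)
φ(2197) = 2028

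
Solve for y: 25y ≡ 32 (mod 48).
32

Since gcd(25, 48) = 1 divides 32, a solution exists.
Multiply both sides by the inverse of 25 mod 48:
  25^(-1) mod 48 = 25
  x ≡ 25 × 32 ≡ 800 ≡ 32 (mod 48)
Verification: 25 × 32 = 800 = 16 × 48 + 32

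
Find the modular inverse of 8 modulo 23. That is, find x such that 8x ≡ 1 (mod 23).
3

Using Extended Euclidean Algorithm:
gcd(8, 23) = 1
Bezout coefficients: 8 × 3 + 23 × -1 = 1
So 8 × 3 ≡ 1 (mod 23)
The inverse is 3 mod 23 = 3
Verification: 8 × 3 = 24 = 1 × 23 + 1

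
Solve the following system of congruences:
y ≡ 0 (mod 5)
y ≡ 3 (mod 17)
20

Using the Chinese Remainder Theorem:
M = product of moduli = 85
For equation 1: M_1 = 17, 17 ≡ 2 (mod 5), inverse of 17 mod 5 is 3 (check: 2 × 3 = 6 ≡ 1 (mod 5))
For equation 2: M_2 = 5, 5 ≡ 5 (mod 17), inverse of 5 mod 17 is 7 (check: 5 × 7 = 35 ≡ 1 (mod 17))
Combine: y ≡ Σ r_i×M_i×(M_i⁻¹ mod m_i) = 0×17×3 + 3×5×7 = 0 + 105 = 105
105 mod 85 = 20
y ≡ 20 (mod 85)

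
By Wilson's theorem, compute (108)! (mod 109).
By Wilson's theorem, (108)! ≡ -1 ≡ 108 (mod 109)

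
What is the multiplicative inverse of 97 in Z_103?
17

Using Extended Euclidean Algorithm:
gcd(97, 103) = 1
Bezout coefficients: 97 × 17 + 103 × -16 = 1
So 97 × 17 ≡ 1 (mod 103)
The inverse is 17 mod 103 = 17
Verification: 97 × 17 = 1649 = 16 × 103 + 1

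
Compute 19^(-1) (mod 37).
19^(-1) ≡ 2 (mod 37). Verification: 19 × 2 = 38 ≡ 1 (mod 37)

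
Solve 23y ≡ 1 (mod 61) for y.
8

Using Extended Euclidean Algorithm:
gcd(23, 61) = 1
Bezout coefficients: 23 × 8 + 61 × -3 = 1
So 23 × 8 ≡ 1 (mod 61)
The inverse is 8 mod 61 = 8
Verification: 23 × 8 = 184 = 3 × 61 + 1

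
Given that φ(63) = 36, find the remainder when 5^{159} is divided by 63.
By Euler: 5^{36} ≡ 1 (mod 63) since gcd(5, 63) = 1. 159 = 4×36 + 15. So 5^{159} ≡ 5^{15} ≡ 62 (mod 63)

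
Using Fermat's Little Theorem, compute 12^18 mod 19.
By Fermat's Little Theorem, 12^{18} ≡ 1 (mod 19) since 19 is prime and gcd(12, 19) = 1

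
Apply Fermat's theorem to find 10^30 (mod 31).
By Fermat's Little Theorem, 10^{30} ≡ 1 (mod 31) since 31 is prime and gcd(10, 31) = 1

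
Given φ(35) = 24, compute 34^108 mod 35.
By Euler: 34^{24} ≡ 1 (mod 35) since gcd(34, 35) = 1. 108 = 4×24 + 12. So 34^{108} ≡ 34^{12} ≡ 1 (mod 35)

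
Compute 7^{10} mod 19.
7

Using successive squaring:
Binary expansion of 10: 1010
Powers of 7 mod 19 (each is the square of the previous):
  7^1 ≡ 7 (mod 19)
  7^2 ≡ 7² = 49 ≡ 11 (mod 19)
  7^4 ≡ 11² = 121 ≡ 7 (mod 19)
  7^8 ≡ 7² = 49 ≡ 11 (mod 19)
10 = 8 + 2, so 7^10 = 7^8 × 7^2 ≡ 11 × 11 (mod 19)
Multiplying step by step:
  11 × 11 = 121 ≡ 7 (mod 19)
Result: 7^10 ≡ 7 (mod 19)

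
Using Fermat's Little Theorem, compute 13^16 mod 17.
By Fermat's Little Theorem, 13^{16} ≡ 1 (mod 17) since 17 is prime and gcd(13, 17) = 1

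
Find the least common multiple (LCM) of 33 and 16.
528

First find GCD(33, 16) using the Euclidean algorithm:
33 = 2 × 16 + 1
16 = 16 × 1 + 0
GCD(33, 16) = 1

LCM formula: LCM(a, b) = (a × b) / GCD(a, b)
LCM(33, 16) = (33 × 16) / 1
LCM(33, 16) = 528 / 1
LCM(33, 16) = 528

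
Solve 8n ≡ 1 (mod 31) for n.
8^(-1) ≡ 4 (mod 31). Verification: 8 × 4 = 32 ≡ 1 (mod 31)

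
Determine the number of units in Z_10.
4

Prime factorization: 10 = 2 × 5
Using the formula φ(n) = n × Π(1 - 1/p) for each prime factor p:
φ(10) = 10 × (1 - 1/2) × (1 - 1/5)
φ(10) = 4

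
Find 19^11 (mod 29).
Using repeated squaring. 11 = 8 + 2 + 1 (binary 1011). Repeated squaring mod 29: 19^1 ≡ 19; 19^2 ≡ 19² = 361 ≡ 13; 19^4 ≡ 13² = 169 ≡ 24; 19^8 ≡ 24² = 576 ≡ 25. Multiply: 19^11 = 19^8 × 19^2 × 19^1 ≡ 25 × 13 × 19 (mod 29): 25 × 13 = 325 ≡ 6; 6 × 19 = 114 ≡ 27. So 19^11 ≡ 27 (mod 29).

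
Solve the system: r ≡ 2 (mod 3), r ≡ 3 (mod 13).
M = 3 × 13 = 39. M₁ = 13, y₁ ≡ 1 (mod 3). M₂ = 3, y₂ ≡ 9 (mod 13). r = 2×13×1 + 3×3×9 ≡ 29 (mod 39)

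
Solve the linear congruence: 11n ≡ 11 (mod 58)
1

Since gcd(11, 58) = 1 divides 11, a solution exists.
Multiply both sides by the inverse of 11 mod 58:
  11^(-1) mod 58 = 37
  x ≡ 37 × 11 ≡ 407 ≡ 1 (mod 58)
Verification: 11 × 1 = 11 = 0 × 58 + 11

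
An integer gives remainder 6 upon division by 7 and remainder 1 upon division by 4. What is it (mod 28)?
M = 7 × 4 = 28. M₁ = 4, y₁ ≡ 2 (mod 7). M₂ = 7, y₂ ≡ 3 (mod 4). y = 6×4×2 + 1×7×3 ≡ 13 (mod 28). The smallest positive such number is 13.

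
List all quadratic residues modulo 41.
QRs mod 41: {1, 2, 4, 5, 8, 9, 10, 16, 18, 20, 21, 23, 25, 31, 32, 33, 36, 37, 39, 40}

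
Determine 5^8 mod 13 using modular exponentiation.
8 = 8 (binary 1000). Repeated squaring mod 13: 5^1 ≡ 5; 5^2 ≡ 5² = 25 ≡ 12; 5^4 ≡ 12² = 144 ≡ 1; 5^8 ≡ 1² = 1 ≡ 1. So 5^8 ≡ 1 (mod 13).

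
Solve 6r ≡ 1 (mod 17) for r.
6^(-1) ≡ 3 (mod 17). Verification: 6 × 3 = 18 ≡ 1 (mod 17)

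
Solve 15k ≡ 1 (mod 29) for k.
2

Using Extended Euclidean Algorithm:
gcd(15, 29) = 1
Bezout coefficients: 15 × 2 + 29 × -1 = 1
So 15 × 2 ≡ 1 (mod 29)
The inverse is 2 mod 29 = 2
Verification: 15 × 2 = 30 = 1 × 29 + 1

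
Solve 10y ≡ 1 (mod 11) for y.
10^(-1) ≡ 10 (mod 11). Verification: 10 × 10 = 100 ≡ 1 (mod 11)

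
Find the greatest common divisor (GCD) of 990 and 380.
10

Using the Euclidean algorithm:
990 = 2 × 380 + 230
380 = 1 × 230 + 150
230 = 1 × 150 + 80
150 = 1 × 80 + 70
80 = 1 × 70 + 10
70 = 7 × 10 + 0

GCD(990, 380) = 10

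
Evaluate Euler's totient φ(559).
504

Prime factorization: 559 = 13 × 43
Using the formula φ(n) = n × Π(1 - 1/p) for each prime factor p:
φ(559) = 559 × (1 - 1/13) × (1 - 1/43)
φ(559) = 504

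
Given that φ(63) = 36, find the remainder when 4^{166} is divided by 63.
By Euler: 4^{36} ≡ 1 (mod 63) since gcd(4, 63) = 1. 166 = 4×36 + 22. So 4^{166} ≡ 4^{22} ≡ 4 (mod 63)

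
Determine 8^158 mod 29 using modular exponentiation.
Using Fermat: 8^{28} ≡ 1 (mod 29). 158 ≡ 18 (mod 28). So 8^{158} ≡ 8^{18} ≡ 22 (mod 29)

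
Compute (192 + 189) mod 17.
7

(192 + 189) = 381
381 mod 17 = 7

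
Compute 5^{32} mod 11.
3

Using successive squaring:
Binary expansion of 32: 100000
Powers of 5 mod 11 (each is the square of the previous):
  5^1 ≡ 5 (mod 11)
  5^2 ≡ 5² = 25 ≡ 3 (mod 11)
  5^4 ≡ 3² = 9 ≡ 9 (mod 11)
  5^8 ≡ 9² = 81 ≡ 4 (mod 11)
  5^16 ≡ 4² = 16 ≡ 5 (mod 11)
  5^32 ≡ 5² = 25 ≡ 3 (mod 11)
32 is a power of 2, so 5^32 is the last square: ≡ 3 (mod 11)
Result: 5^32 ≡ 3 (mod 11)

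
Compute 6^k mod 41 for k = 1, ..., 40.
g^1, g^2, ..., g^{40} mod 41: {6, 36, 11, 25, 27, 39, 29, 10, 19, 32, 28, 4, 24, 21, 3, 18, 26, 33, 34, 40, 35, 5, 30, 16, 14, 2, 12, 31, 22, 9, 13, 37, 17, 20, 38, 23, 15, 8, 7, 1}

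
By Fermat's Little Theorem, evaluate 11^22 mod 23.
By Fermat's Little Theorem, 11^{22} ≡ 1 (mod 23) since 23 is prime and gcd(11, 23) = 1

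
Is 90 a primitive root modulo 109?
No

To verify, check if 90^(108/q) ≢ 1 (mod 109) for each prime divisor q of 108
Divisors of 108 = 108: [1, 2, 3, 4, 6, 9, 12, 18, 27, 36, 54, 108]
  90^(108/2) = 90^54 ≡ 108 (mod 109)
  90^(108/3) = 90^36 ≡ 1 (mod 109)
Conclusion: 90 is not a primitive root modulo 109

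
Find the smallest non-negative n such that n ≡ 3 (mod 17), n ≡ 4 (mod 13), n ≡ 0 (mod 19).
836

Using the Chinese Remainder Theorem:
M = product of moduli = 4199
For equation 1: M_1 = 247, 247 ≡ 9 (mod 17), inverse of 247 mod 17 is 2 (check: 9 × 2 = 18 ≡ 1 (mod 17))
For equation 2: M_2 = 323, 323 ≡ 11 (mod 13), inverse of 323 mod 13 is 6 (check: 11 × 6 = 66 ≡ 1 (mod 13))
For equation 3: M_3 = 221, 221 ≡ 12 (mod 19), inverse of 221 mod 19 is 8 (check: 12 × 8 = 96 ≡ 1 (mod 19))
Combine: n ≡ Σ r_i×M_i×(M_i⁻¹ mod m_i) = 3×247×2 + 4×323×6 + 0×221×8 = 1482 + 7752 + 0 = 9234
9234 mod 4199 = 836
n ≡ 836 (mod 4199)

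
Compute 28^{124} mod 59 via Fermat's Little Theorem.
36

By Fermat's Little Theorem, a^(p-1) ≡ 1 (mod p) for prime p and gcd(a, p) = 1
Here p = 59, so 28^58 ≡ 1 (mod 59)
We can reduce the exponent: 124 mod 58 = 8
So 28^124 ≡ 28^8 (mod 59)
Computing: 28^8 mod 59 = 36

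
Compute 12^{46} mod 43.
10

Using successive squaring:
Binary expansion of 46: 101110
Powers of 12 mod 43 (each is the square of the previous):
  12^1 ≡ 12 (mod 43)
  12^2 ≡ 12² = 144 ≡ 15 (mod 43)
  12^4 ≡ 15² = 225 ≡ 10 (mod 43)
  12^8 ≡ 10² = 100 ≡ 14 (mod 43)
  12^16 ≡ 14² = 196 ≡ 24 (mod 43)
  12^32 ≡ 24² = 576 ≡ 17 (mod 43)
46 = 32 + 8 + 4 + 2, so 12^46 = 12^32 × 12^8 × 12^4 × 12^2 ≡ 17 × 14 × 10 × 15 (mod 43)
Multiplying step by step:
  17 × 14 = 238 ≡ 23 (mod 43)
  23 × 10 = 230 ≡ 15 (mod 43)
  15 × 15 = 225 ≡ 10 (mod 43)
Result: 12^46 ≡ 10 (mod 43)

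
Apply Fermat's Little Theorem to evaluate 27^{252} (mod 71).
25

By Fermat's Little Theorem, a^(p-1) ≡ 1 (mod p) for prime p and gcd(a, p) = 1
Here p = 71, so 27^70 ≡ 1 (mod 71)
We can reduce the exponent: 252 mod 70 = 42
So 27^252 ≡ 27^42 (mod 71)
Computing: 27^42 mod 71 = 25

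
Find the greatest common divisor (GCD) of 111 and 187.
1

Using the Euclidean algorithm:
111 = 0 × 187 + 111
187 = 1 × 111 + 76
111 = 1 × 76 + 35
76 = 2 × 35 + 6
35 = 5 × 6 + 5
6 = 1 × 5 + 1
5 = 5 × 1 + 0

GCD(111, 187) = 1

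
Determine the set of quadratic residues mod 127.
QRs mod 127: {1, 2, 4, 8, 9, 11, 13, 15, 16, 17, 18, 19, 21, 22, 25, 26, 30, 31, 32, 34, 35, 36, 37, 38, 41, 42, 44, 47, 49, 50, 52, 60, 61, 62, 64, 68, 69, 70, 71, 72, 73, 74, 76, 79, 81, 82, 84, 87, 88, 94, 98, 99, 100, 103, 104, 107, 113, 115, 117, 120, 121, 122, 124}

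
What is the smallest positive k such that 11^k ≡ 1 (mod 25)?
Powers of 11 mod 25: 11^1≡11, 11^2≡21, 11^3≡6, 11^4≡16, 11^5≡1. Order = 5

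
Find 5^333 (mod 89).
Using Fermat: 5^{88} ≡ 1 (mod 89). 333 ≡ 69 (mod 88). So 5^{333} ≡ 5^{69} ≡ 53 (mod 89)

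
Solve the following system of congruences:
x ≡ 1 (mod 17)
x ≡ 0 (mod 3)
18

Using the Chinese Remainder Theorem:
M = product of moduli = 51
For equation 1: M_1 = 3, 3 ≡ 3 (mod 17), inverse of 3 mod 17 is 6 (check: 3 × 6 = 18 ≡ 1 (mod 17))
For equation 2: M_2 = 17, 17 ≡ 2 (mod 3), inverse of 17 mod 3 is 2 (check: 2 × 2 = 4 ≡ 1 (mod 3))
Combine: x ≡ Σ r_i×M_i×(M_i⁻¹ mod m_i) = 1×3×6 + 0×17×2 = 18 + 0 = 18
18 mod 51 = 18
x ≡ 18 (mod 51)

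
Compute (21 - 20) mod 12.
1

(21 - 20) = 1
1 mod 12 = 1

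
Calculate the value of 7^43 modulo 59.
Using repeated squaring. 43 = 32 + 8 + 2 + 1 (binary 101011). Repeated squaring mod 59: 7^1 ≡ 7; 7^2 ≡ 7² = 49 ≡ 49; 7^4 ≡ 49² = 2401 ≡ 41; 7^8 ≡ 41² = 1681 ≡ 29; 7^16 ≡ 29² = 841 ≡ 15; 7^32 ≡ 15² = 225 ≡ 48. Multiply: 7^43 = 7^32 × 7^8 × 7^2 × 7^1 ≡ 48 × 29 × 49 × 7 (mod 59): 48 × 29 = 1392 ≡ 35; 35 × 49 = 1715 ≡ 4; 4 × 7 = 28 ≡ 28. So 7^43 ≡ 28 (mod 59).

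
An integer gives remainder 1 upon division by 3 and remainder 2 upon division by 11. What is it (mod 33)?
M = 3 × 11 = 33. M₁ = 11, y₁ ≡ 2 (mod 3). M₂ = 3, y₂ ≡ 4 (mod 11). n = 1×11×2 + 2×3×4 ≡ 13 (mod 33). The smallest positive such number is 13.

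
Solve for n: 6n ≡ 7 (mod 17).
4

Since gcd(6, 17) = 1 divides 7, a solution exists.
Multiply both sides by the inverse of 6 mod 17:
  6^(-1) mod 17 = 3
  x ≡ 3 × 7 ≡ 21 ≡ 4 (mod 17)
Verification: 6 × 4 = 24 = 1 × 17 + 7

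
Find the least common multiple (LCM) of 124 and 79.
9796

First find GCD(124, 79) using the Euclidean algorithm:
124 = 1 × 79 + 45
79 = 1 × 45 + 34
45 = 1 × 34 + 11
34 = 3 × 11 + 1
11 = 11 × 1 + 0
GCD(124, 79) = 1

LCM formula: LCM(a, b) = (a × b) / GCD(a, b)
LCM(124, 79) = (124 × 79) / 1
LCM(124, 79) = 9796 / 1
LCM(124, 79) = 9796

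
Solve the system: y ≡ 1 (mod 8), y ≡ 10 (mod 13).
M = 8 × 13 = 104. M₁ = 13, y₁ ≡ 5 (mod 8). M₂ = 8, y₂ ≡ 5 (mod 13). y = 1×13×5 + 10×8×5 ≡ 49 (mod 104)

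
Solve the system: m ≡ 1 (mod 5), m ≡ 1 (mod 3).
M = 5 × 3 = 15. M₁ = 3, y₁ ≡ 2 (mod 5). M₂ = 5, y₂ ≡ 2 (mod 3). m = 1×3×2 + 1×5×2 ≡ 1 (mod 15)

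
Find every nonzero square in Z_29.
QRs mod 29: {1, 4, 5, 6, 7, 9, 13, 16, 20, 22, 23, 24, 25, 28}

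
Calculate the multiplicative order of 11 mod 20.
Powers of 11 mod 20: 11^1≡11, 11^2≡1. Order = 2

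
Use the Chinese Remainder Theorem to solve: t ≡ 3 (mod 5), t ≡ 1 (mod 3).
M = 5 × 3 = 15. M₁ = 3, y₁ ≡ 2 (mod 5). M₂ = 5, y₂ ≡ 2 (mod 3). t = 3×3×2 + 1×5×2 ≡ 13 (mod 15)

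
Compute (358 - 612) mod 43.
4

(358 - 612) = -254
-254 mod 43 = 4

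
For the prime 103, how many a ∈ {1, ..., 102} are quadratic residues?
For prime 103, there are (p-1)/2 = (103-1)/2 = 51 quadratic residues (excluding 0).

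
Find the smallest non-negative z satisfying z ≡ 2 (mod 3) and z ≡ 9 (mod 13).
M = 3 × 13 = 39. M₁ = 13, y₁ ≡ 1 (mod 3). M₂ = 3, y₂ ≡ 9 (mod 13). z = 2×13×1 + 9×3×9 ≡ 35 (mod 39)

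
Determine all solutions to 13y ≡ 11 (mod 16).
7

Since gcd(13, 16) = 1 divides 11, a solution exists.
Multiply both sides by the inverse of 13 mod 16:
  13^(-1) mod 16 = 5
  x ≡ 5 × 11 ≡ 55 ≡ 7 (mod 16)
Verification: 13 × 7 = 91 = 5 × 16 + 11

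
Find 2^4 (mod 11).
4 = 4 (binary 100). Repeated squaring mod 11: 2^1 ≡ 2; 2^2 ≡ 2² = 4 ≡ 4; 2^4 ≡ 4² = 16 ≡ 5. So 2^4 ≡ 5 (mod 11).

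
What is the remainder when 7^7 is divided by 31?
7 = 4 + 2 + 1 (binary 111). Repeated squaring mod 31: 7^1 ≡ 7; 7^2 ≡ 7² = 49 ≡ 18; 7^4 ≡ 18² = 324 ≡ 14. Multiply: 7^7 = 7^4 × 7^2 × 7^1 ≡ 14 × 18 × 7 (mod 31): 14 × 18 = 252 ≡ 4; 4 × 7 = 28 ≡ 28. So 7^7 ≡ 28 (mod 31).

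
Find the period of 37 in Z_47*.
Powers of 37 mod 47: 37^1≡37, 37^2≡6, 37^3≡34, 37^4≡36, 37^5≡16, 37^6≡28, 37^7≡2, 37^8≡27, 37^9≡12, 37^10≡21, 37^11≡25, 37^12≡32, 37^13≡9, 37^14≡4, 37^15≡7, 37^16≡24, 37^17≡42, 37^18≡3, 37^19≡17, 37^20≡18, 37^21≡8, 37^22≡14, 37^23≡1. Order = 23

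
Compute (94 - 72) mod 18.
4

(94 - 72) = 22
22 mod 18 = 4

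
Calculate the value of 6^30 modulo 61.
Using repeated squaring. 30 = 16 + 8 + 4 + 2 (binary 11110). Repeated squaring mod 61: 6^1 ≡ 6; 6^2 ≡ 6² = 36 ≡ 36; 6^4 ≡ 36² = 1296 ≡ 15; 6^8 ≡ 15² = 225 ≡ 42; 6^16 ≡ 42² = 1764 ≡ 56. Multiply: 6^30 = 6^16 × 6^8 × 6^4 × 6^2 ≡ 56 × 42 × 15 × 36 (mod 61): 56 × 42 = 2352 ≡ 34; 34 × 15 = 510 ≡ 22; 22 × 36 = 792 ≡ 60. So 6^30 ≡ 60 (mod 61).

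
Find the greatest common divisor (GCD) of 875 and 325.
25

Using the Euclidean algorithm:
875 = 2 × 325 + 225
325 = 1 × 225 + 100
225 = 2 × 100 + 25
100 = 4 × 25 + 0

GCD(875, 325) = 25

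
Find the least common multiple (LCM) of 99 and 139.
13761

First find GCD(99, 139) using the Euclidean algorithm:
99 = 0 × 139 + 99
139 = 1 × 99 + 40
99 = 2 × 40 + 19
40 = 2 × 19 + 2
19 = 9 × 2 + 1
2 = 2 × 1 + 0
GCD(99, 139) = 1

LCM formula: LCM(a, b) = (a × b) / GCD(a, b)
LCM(99, 139) = (99 × 139) / 1
LCM(99, 139) = 13761 / 1
LCM(99, 139) = 13761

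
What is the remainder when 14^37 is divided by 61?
Using repeated squaring. 37 = 32 + 4 + 1 (binary 100101). Repeated squaring mod 61: 14^1 ≡ 14; 14^2 ≡ 14² = 196 ≡ 13; 14^4 ≡ 13² = 169 ≡ 47; 14^8 ≡ 47² = 2209 ≡ 13; 14^16 ≡ 13² = 169 ≡ 47; 14^32 ≡ 47² = 2209 ≡ 13. Multiply: 14^37 = 14^32 × 14^4 × 14^1 ≡ 13 × 47 × 14 (mod 61): 13 × 47 = 611 ≡ 1; 1 × 14 = 14 ≡ 14. So 14^37 ≡ 14 (mod 61).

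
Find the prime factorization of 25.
5^2

Divide by primes starting from smallest:
25 ÷ 5 = 5
5 ÷ 5 = 1

25 = 5^2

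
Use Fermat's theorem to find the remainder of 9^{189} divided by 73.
72

By Fermat's Little Theorem, a^(p-1) ≡ 1 (mod p) for prime p and gcd(a, p) = 1
Here p = 73, so 9^72 ≡ 1 (mod 73)
We can reduce the exponent: 189 mod 72 = 45
So 9^189 ≡ 9^45 (mod 73)
Computing: 9^45 mod 73 = 72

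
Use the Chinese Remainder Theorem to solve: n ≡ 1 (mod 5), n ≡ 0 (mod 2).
M = 5 × 2 = 10. M₁ = 2, y₁ ≡ 3 (mod 5). M₂ = 5, y₂ ≡ 1 (mod 2). n = 1×2×3 + 0×5×1 ≡ 6 (mod 10)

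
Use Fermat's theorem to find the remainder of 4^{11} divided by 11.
4

By Fermat's Little Theorem, a^(p-1) ≡ 1 (mod p) for prime p and gcd(a, p) = 1
Here p = 11, so 4^10 ≡ 1 (mod 11)
We can reduce the exponent: 11 mod 10 = 1
So 4^11 ≡ 4^1 (mod 11)
Computing: 4^1 mod 11 = 4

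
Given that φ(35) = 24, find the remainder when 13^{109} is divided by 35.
By Euler: 13^{24} ≡ 1 (mod 35) since gcd(13, 35) = 1. 109 = 4×24 + 13. So 13^{109} ≡ 13^{13} ≡ 13 (mod 35)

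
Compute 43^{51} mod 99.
10

Using successive squaring:
Binary expansion of 51: 110011
Powers of 43 mod 99 (each is the square of the previous):
  43^1 ≡ 43 (mod 99)
  43^2 ≡ 43² = 1849 ≡ 67 (mod 99)
  43^4 ≡ 67² = 4489 ≡ 34 (mod 99)
  43^8 ≡ 34² = 1156 ≡ 67 (mod 99)
  43^16 ≡ 67² = 4489 ≡ 34 (mod 99)
  43^32 ≡ 34² = 1156 ≡ 67 (mod 99)
51 = 32 + 16 + 2 + 1, so 43^51 = 43^32 × 43^16 × 43^2 × 43^1 ≡ 67 × 34 × 67 × 43 (mod 99)
Multiplying step by step:
  67 × 34 = 2278 ≡ 1 (mod 99)
  1 × 67 = 67 ≡ 67 (mod 99)
  67 × 43 = 2881 ≡ 10 (mod 99)
Result: 43^51 ≡ 10 (mod 99)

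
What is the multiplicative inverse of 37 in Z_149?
37^(-1) ≡ 145 (mod 149). Verification: 37 × 145 = 5365 ≡ 1 (mod 149)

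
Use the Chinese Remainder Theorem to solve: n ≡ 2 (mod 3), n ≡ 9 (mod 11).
M = 3 × 11 = 33. M₁ = 11, y₁ ≡ 2 (mod 3). M₂ = 3, y₂ ≡ 4 (mod 11). n = 2×11×2 + 9×3×4 ≡ 20 (mod 33)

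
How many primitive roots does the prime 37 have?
Number of primitive roots mod 37 = φ(36) = 12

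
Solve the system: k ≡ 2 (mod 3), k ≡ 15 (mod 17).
M = 3 × 17 = 51. M₁ = 17, y₁ ≡ 2 (mod 3). M₂ = 3, y₂ ≡ 6 (mod 17). k = 2×17×2 + 15×3×6 ≡ 32 (mod 51)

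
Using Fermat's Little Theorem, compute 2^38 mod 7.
By Fermat: 2^{6} ≡ 1 (mod 7). 38 = 6×6 + 2. So 2^{38} ≡ 2^{2} ≡ 4 (mod 7)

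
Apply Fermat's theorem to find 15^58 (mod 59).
By Fermat's Little Theorem, 15^{58} ≡ 1 (mod 59) since 59 is prime and gcd(15, 59) = 1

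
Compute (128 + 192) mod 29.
1

(128 + 192) = 320
320 mod 29 = 1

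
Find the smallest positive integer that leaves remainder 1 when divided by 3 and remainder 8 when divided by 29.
M = 3 × 29 = 87. M₁ = 29, y₁ ≡ 2 (mod 3). M₂ = 3, y₂ ≡ 10 (mod 29). m = 1×29×2 + 8×3×10 ≡ 37 (mod 87). The smallest positive such number is 37.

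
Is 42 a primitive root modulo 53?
No

To verify, check if 42^(52/q) ≢ 1 (mod 53) for each prime divisor q of 52
Divisors of 52 = 52: [1, 2, 4, 13, 26, 52]
  42^(52/2) = 42^26 ≡ 1 (mod 53)
  42^(52/13) = 42^4 ≡ 13 (mod 53)
Conclusion: 42 is not a primitive root modulo 53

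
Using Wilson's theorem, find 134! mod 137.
(136)! = (134)! × (135) × (136) ≡ -1 (mod 137). So (134)! ≡ -1 × [(136)(135)]^(-1) ≡ 68 (mod 137)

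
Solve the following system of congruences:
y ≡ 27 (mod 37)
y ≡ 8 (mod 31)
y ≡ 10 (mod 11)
11571

Using the Chinese Remainder Theorem:
M = product of moduli = 12617
For equation 1: M_1 = 341, 341 ≡ 8 (mod 37), inverse of 341 mod 37 is 14 (check: 8 × 14 = 112 ≡ 1 (mod 37))
For equation 2: M_2 = 407, 407 ≡ 4 (mod 31), inverse of 407 mod 31 is 8 (check: 4 × 8 = 32 ≡ 1 (mod 31))
For equation 3: M_3 = 1147, 1147 ≡ 3 (mod 11), inverse of 1147 mod 11 is 4 (check: 3 × 4 = 12 ≡ 1 (mod 11))
Combine: y ≡ Σ r_i×M_i×(M_i⁻¹ mod m_i) = 27×341×14 + 8×407×8 + 10×1147×4 = 128898 + 26048 + 45880 = 200826
200826 mod 12617 = 11571
y ≡ 11571 (mod 12617)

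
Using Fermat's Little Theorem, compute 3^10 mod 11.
By Fermat's Little Theorem, 3^{10} ≡ 1 (mod 11) since 11 is prime and gcd(3, 11) = 1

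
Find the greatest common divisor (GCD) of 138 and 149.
1

Using the Euclidean algorithm:
138 = 0 × 149 + 138
149 = 1 × 138 + 11
138 = 12 × 11 + 6
11 = 1 × 6 + 5
6 = 1 × 5 + 1
5 = 5 × 1 + 0

GCD(138, 149) = 1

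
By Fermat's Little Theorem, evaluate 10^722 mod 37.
By Fermat: 10^{36} ≡ 1 (mod 37). 722 ≡ 2 (mod 36). So 10^{722} ≡ 10^{2} ≡ 26 (mod 37)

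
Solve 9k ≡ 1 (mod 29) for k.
13

Using Extended Euclidean Algorithm:
gcd(9, 29) = 1
Bezout coefficients: 9 × 13 + 29 × -4 = 1
So 9 × 13 ≡ 1 (mod 29)
The inverse is 13 mod 29 = 13
Verification: 9 × 13 = 117 = 4 × 29 + 1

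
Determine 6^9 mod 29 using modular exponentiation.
9 = 8 + 1 (binary 1001). Repeated squaring mod 29: 6^1 ≡ 6; 6^2 ≡ 6² = 36 ≡ 7; 6^4 ≡ 7² = 49 ≡ 20; 6^8 ≡ 20² = 400 ≡ 23. Multiply: 6^9 = 6^8 × 6^1 ≡ 23 × 6 (mod 29): 23 × 6 = 138 ≡ 22. So 6^9 ≡ 22 (mod 29).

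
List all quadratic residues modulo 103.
QRs mod 103: {1, 2, 4, 7, 8, 9, 13, 14, 15, 16, 17, 18, 19, 23, 25, 26, 28, 29, 30, 32, 33, 34, 36, 38, 41, 46, 49, 50, 52, 55, 56, 58, 59, 60, 61, 63, 64, 66, 68, 72, 76, 79, 81, 82, 83, 91, 92, 93, 97, 98, 100}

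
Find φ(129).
84

Prime factorization: 129 = 3 × 43
Using the formula φ(n) = n × Π(1 - 1/p) for each prime factor p:
φ(129) = 129 × (1 - 1/3) × (1 - 1/43)
φ(129) = 84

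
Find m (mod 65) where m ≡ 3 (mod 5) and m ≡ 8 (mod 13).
M = 5 × 13 = 65. M₁ = 13, y₁ ≡ 2 (mod 5). M₂ = 5, y₂ ≡ 8 (mod 13). m = 3×13×2 + 8×5×8 ≡ 8 (mod 65)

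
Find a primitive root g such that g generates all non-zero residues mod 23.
p - 1 = 22 has prime divisors 2, 11. h is a primitive root mod 23 iff h^(22/q) ≢ 1 (mod 23) for each such q.
h = 2: 2^11 ≡ 1, 2^2 ≡ 4 (mod 23); 2^11 ≡ 1, so not a primitive root.
h = 3: 3^11 ≡ 1, 3^2 ≡ 9 (mod 23); 3^11 ≡ 1, so not a primitive root.
h = 4: 4^11 ≡ 1, 4^2 ≡ 16 (mod 23); 4^11 ≡ 1, so not a primitive root.
h = 5: 5^11 ≡ 22, 5^2 ≡ 2 (mod 23); none is 1, so 5 has order 22 and is a primitive root.
The smallest primitive root mod 23 is g = 5.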